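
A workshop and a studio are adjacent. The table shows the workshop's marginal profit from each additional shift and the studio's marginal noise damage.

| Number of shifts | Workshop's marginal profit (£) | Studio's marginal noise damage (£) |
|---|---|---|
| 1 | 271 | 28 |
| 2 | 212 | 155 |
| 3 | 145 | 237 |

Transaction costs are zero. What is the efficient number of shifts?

Bargaining reaches the level where marginal profit last exceeds marginal noise damage.
That holds through level 2 (212 ≥ 155) but not at 3 (145 < 237).

2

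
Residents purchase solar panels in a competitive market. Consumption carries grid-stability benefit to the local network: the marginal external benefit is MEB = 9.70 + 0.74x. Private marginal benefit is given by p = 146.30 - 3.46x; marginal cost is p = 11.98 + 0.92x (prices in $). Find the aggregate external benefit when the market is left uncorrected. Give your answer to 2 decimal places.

Market equilibrium (private): 11.98 + 0.92x = 146.30 - 3.46x → x_m = 30.6667.
Total external benefit = ∫₀^{x_m} (9.70 + 0.74x) dx = 9.70×30.6667 + ½×0.74×30.6667² = 645.4322.

$645.43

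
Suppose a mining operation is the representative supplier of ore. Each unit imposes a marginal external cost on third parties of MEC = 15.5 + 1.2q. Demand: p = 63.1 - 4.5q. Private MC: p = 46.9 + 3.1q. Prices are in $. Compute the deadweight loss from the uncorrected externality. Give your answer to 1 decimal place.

DWL = $18.5

Market equilibrium (private): 46.9 + 3.1q = 63.1 - 4.5q → q_m = 2.1316.
Social marginal cost = private MC + MEC = 62.4 + 4.3q.
Set SMC = demand: 62.4 + 4.3q = 63.1 - 4.5q → q* = 0.0795.
The welfare-loss triangle has base |q_m − q*| and height MEC(q_m) (the vertical gap between SMC and demand is zero at q* and MEC at q_m).
DWL = ½ × 2.0521 × 18.0579 = 18.5283.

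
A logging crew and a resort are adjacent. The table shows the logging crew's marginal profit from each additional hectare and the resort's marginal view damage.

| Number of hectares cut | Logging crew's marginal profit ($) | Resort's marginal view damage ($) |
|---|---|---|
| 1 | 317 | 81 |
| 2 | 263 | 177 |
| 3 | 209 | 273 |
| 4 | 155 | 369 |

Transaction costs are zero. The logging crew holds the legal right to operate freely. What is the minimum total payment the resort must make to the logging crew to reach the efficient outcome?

Left alone the logging crew would choose level 4 (marginal profit stays positive).
Efficient level: k* = 2 (marginal profit ≥ marginal view damage through 2).
The resort must at least cover the logging crew's forgone profit from cutting 4→2: 209 + 155 = 364.

$364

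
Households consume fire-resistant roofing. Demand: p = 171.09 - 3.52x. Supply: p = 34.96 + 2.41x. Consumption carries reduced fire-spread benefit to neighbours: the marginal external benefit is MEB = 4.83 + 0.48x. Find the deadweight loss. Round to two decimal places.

DWL = 23.04

Market equilibrium (private): 34.96 + 2.41x = 171.09 - 3.52x → x_m = 22.9562.
Social marginal benefit = demand + MEB = 175.92 - 3.04x.
Set SMB = MC: 175.92 - 3.04x = 34.96 + 2.41x → x* = 25.8642.
Height of the DWL triangle at x_m is SMB(x_m) − MC(x_m) = MEB(x_m) = 15.8490.
DWL = ½ × 2.9080 × 15.8490 = 23.0444.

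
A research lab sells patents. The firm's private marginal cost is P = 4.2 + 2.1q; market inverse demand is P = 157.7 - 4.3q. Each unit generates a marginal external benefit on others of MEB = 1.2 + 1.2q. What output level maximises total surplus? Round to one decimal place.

q* = 29.8

Social marginal cost = private MC − MEB = 3.0 + 0.9q.
Set SMC = demand: 3.0 + 0.9q = 157.7 - 4.3q → q* = 29.7500.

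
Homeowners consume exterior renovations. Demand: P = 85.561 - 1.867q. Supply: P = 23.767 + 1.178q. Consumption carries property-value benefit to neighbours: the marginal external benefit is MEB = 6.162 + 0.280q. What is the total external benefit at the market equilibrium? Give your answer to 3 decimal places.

Market equilibrium (private): 23.767 + 1.178q = 85.561 - 1.867q → q_m = 20.2936.
Total external benefit = ∫₀^{q_m} (6.162 + 0.280q) dq = 6.162×20.2936 + ½×0.280×20.2936² = 182.7054.

182.705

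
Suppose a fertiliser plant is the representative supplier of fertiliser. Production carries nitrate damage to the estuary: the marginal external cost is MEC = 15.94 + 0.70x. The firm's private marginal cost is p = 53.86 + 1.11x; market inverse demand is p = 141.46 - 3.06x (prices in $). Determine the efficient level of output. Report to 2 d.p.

x* = 14.71

Social marginal cost = private MC + MEC = 69.80 + 1.81x.
Set SMC = demand: 69.80 + 1.81x = 141.46 - 3.06x → x* = 14.7146.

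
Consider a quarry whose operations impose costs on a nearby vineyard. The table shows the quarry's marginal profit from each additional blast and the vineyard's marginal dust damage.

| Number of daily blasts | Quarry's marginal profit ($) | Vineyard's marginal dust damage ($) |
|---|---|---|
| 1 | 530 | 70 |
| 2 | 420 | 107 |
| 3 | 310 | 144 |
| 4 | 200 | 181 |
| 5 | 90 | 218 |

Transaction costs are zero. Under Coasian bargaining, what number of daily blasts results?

Bargaining reaches the level where marginal profit last exceeds marginal dust damage.
That holds through level 4 (200 ≥ 181) but not at 5 (90 < 218).

4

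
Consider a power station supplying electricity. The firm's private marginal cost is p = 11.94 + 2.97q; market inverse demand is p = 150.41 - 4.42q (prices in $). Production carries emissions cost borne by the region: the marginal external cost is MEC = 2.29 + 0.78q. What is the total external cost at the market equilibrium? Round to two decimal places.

Market equilibrium (private): 11.94 + 2.97q = 150.41 - 4.42q → q_m = 18.7375.
Total external cost = ∫₀^{q_m} (2.29 + 0.78q) dq = 2.29×18.7375 + ½×0.78×18.7375² = 179.8355.

$179.84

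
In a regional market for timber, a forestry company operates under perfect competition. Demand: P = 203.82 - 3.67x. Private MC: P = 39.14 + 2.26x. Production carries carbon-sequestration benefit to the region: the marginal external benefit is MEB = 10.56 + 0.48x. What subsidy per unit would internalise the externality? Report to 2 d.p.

Social marginal cost = private MC − MEB = 28.58 + 1.78x.
Set SMC = demand: 28.58 + 1.78x = 203.82 - 3.67x → x* = 32.1541.
The Pigouvian subsidy equals MEB at x*: 10.56 + 0.48×32.1541 = 25.9940.

subsidy = 25.99 per unit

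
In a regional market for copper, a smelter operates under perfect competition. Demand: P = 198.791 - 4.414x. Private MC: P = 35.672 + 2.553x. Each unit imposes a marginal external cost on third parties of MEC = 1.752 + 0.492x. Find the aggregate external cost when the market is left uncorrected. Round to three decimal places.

Market equilibrium (private): 35.672 + 2.553x = 198.791 - 4.414x → x_m = 23.4131.
Total external cost = ∫₀^{x_m} (1.752 + 0.492x) dx = 1.752×23.4131 + ½×0.492×23.4131² = 175.8704.

175.870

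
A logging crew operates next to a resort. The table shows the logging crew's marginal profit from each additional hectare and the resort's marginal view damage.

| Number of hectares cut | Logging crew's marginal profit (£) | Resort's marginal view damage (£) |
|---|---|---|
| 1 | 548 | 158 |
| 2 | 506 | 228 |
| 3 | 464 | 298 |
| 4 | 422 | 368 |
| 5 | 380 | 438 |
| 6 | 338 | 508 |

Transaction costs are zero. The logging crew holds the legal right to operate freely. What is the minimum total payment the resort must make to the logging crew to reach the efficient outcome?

£718

Left alone the logging crew would choose level 6 (marginal profit stays positive).
Efficient level: k* = 4 (marginal profit ≥ marginal view damage through 4).
The resort must at least cover the logging crew's forgone profit from cutting 6→4: 380 + 338 = 718.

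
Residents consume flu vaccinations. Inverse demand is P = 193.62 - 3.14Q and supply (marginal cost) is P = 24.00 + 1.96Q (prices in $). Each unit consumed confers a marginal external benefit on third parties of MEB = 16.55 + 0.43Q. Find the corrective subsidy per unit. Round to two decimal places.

subsidy = $33.69 per unit

Social marginal benefit = demand + MEB = 210.17 - 2.71Q.
Set SMB = MC: 210.17 - 2.71Q = 24.00 + 1.96Q → Q* = 39.8651.
The Pigouvian subsidy equals MEB at Q*: 16.55 + 0.43×39.8651 = 33.6920.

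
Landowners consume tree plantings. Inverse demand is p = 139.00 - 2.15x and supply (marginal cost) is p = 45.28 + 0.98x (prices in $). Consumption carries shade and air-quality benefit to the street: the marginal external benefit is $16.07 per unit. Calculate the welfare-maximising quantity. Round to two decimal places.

Social marginal benefit = demand + MEB = 155.07 - 2.15x.
Set SMB = MC: 155.07 - 2.15x = 45.28 + 0.98x → x* = 35.0767.

x* = 35.08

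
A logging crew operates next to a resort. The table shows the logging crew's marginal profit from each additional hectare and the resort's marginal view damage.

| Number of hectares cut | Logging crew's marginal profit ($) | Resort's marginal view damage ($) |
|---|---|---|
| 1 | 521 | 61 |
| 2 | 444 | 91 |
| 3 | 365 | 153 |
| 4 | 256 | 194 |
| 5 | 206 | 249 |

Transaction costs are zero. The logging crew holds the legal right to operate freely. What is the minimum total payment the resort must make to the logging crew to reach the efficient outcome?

$206

Left alone the logging crew would choose level 5 (marginal profit stays positive).
Efficient level: k* = 4 (marginal profit ≥ marginal view damage through 4).
The resort must at least cover the logging crew's forgone profit from cutting 5→4: 206 = 206.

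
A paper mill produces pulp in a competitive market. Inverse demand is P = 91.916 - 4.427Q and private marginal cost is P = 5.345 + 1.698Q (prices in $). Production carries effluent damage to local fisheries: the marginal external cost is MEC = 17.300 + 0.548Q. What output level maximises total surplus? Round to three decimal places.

Q* = 10.381

Social marginal cost = private MC + MEC = 22.645 + 2.246Q.
Set SMC = demand: 22.645 + 2.246Q = 91.916 - 4.427Q → Q* = 10.3808.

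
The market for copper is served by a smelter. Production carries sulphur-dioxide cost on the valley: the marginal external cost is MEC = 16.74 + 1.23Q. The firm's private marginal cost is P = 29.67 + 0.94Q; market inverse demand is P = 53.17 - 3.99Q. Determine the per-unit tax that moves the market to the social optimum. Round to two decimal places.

tax = 18.09 per unit

Social marginal cost = private MC + MEC = 46.41 + 2.17Q.
Set SMC = demand: 46.41 + 2.17Q = 53.17 - 3.99Q → Q* = 1.0974.
The Pigouvian tax equals MEC at Q*: 16.74 + 1.23×1.0974 = 18.0898.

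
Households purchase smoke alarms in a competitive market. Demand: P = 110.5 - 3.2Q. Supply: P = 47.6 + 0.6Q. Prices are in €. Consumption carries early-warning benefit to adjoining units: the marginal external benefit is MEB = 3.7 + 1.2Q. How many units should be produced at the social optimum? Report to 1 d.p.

Q* = 25.6

Social marginal benefit = demand + MEB = 114.2 - 2.0Q.
Set SMB = MC: 114.2 - 2.0Q = 47.6 + 0.6Q → Q* = 25.6154.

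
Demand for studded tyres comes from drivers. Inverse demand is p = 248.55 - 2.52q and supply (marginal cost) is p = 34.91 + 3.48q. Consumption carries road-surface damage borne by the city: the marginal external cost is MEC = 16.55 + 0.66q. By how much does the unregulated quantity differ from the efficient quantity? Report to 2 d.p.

6.01 units

Market equilibrium (private): 34.91 + 3.48q = 248.55 - 2.52q → q_m = 35.6067.
Social marginal benefit = demand − MEC = 232.00 - 3.18q.
Set SMB = MC: 232.00 - 3.18q = 34.91 + 3.48q → q* = 29.5931.
Gap = |35.6067 − 29.5931| = 6.0136.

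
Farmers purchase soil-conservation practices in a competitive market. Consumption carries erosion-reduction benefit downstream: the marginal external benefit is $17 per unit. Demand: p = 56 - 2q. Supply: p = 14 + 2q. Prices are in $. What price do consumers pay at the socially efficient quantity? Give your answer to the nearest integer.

P = $27

Social marginal benefit = demand + MEB = 73 - 2q.
Set SMB = MC: 73 - 2q = 14 + 2q → q* = 14.7500.
Consumer price on the demand curve at q*: 56 − 2×14.7500 = 26.5000.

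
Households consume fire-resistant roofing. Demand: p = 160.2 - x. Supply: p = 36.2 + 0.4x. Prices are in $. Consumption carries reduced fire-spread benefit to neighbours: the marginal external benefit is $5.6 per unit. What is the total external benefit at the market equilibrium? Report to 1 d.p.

Market equilibrium (private): 36.2 + 0.4x = 160.2 - x → x_m = 88.5714.
Total external benefit = MEB × x_m = 5.6 × 88.5714 = 495.9998.

$496.0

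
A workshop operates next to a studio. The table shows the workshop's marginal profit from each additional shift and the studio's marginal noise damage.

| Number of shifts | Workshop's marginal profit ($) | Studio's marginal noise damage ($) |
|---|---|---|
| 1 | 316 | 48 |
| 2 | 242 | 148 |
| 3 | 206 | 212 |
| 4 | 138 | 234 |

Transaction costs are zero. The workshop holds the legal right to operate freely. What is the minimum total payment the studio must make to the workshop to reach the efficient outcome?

$344

Left alone the workshop would choose level 4 (marginal profit stays positive).
Efficient level: k* = 2 (marginal profit ≥ marginal noise damage through 2).
The studio must at least cover the workshop's forgone profit from cutting 4→2: 206 + 138 = 344.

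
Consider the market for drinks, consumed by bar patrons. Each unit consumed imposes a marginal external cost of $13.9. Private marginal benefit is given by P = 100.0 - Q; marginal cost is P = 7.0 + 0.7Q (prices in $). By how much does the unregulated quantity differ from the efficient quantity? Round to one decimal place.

Market equilibrium (private): 7.0 + 0.7Q = 100.0 - Q → Q_m = 54.7059.
Social marginal benefit = demand − MEC = 86.1 - Q.
Set SMB = MC: 86.1 - Q = 7.0 + 0.7Q → Q* = 46.5294.
Gap = |54.7059 − 46.5294| = 8.1765.

8.2 units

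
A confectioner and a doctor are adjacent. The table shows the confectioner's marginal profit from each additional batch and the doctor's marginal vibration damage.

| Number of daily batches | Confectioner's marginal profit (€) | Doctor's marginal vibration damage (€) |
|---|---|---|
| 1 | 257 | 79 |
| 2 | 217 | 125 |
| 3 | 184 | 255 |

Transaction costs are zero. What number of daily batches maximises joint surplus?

Bargaining reaches the level where marginal profit last exceeds marginal vibration damage.
That holds through level 2 (217 ≥ 125) but not at 3 (184 < 255).

2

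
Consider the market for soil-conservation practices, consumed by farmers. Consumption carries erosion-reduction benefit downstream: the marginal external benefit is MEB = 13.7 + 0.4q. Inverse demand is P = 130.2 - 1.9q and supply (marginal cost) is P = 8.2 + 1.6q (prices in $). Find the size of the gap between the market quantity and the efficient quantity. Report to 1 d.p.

8.9 units

Market equilibrium (private): 8.2 + 1.6q = 130.2 - 1.9q → q_m = 34.8571.
Social marginal benefit = demand + MEB = 143.9 - 1.5q.
Set SMB = MC: 143.9 - 1.5q = 8.2 + 1.6q → q* = 43.7742.
Gap = |34.8571 − 43.7742| = 8.9171.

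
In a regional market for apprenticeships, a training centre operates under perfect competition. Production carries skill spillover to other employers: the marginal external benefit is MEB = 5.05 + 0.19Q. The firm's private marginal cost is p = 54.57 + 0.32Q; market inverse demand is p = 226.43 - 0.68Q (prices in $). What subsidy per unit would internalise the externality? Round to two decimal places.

Social marginal cost = private MC − MEB = 49.52 + 0.13Q.
Set SMC = demand: 49.52 + 0.13Q = 226.43 - 0.68Q → Q* = 218.4074.
The Pigouvian subsidy equals MEB at Q*: 5.05 + 0.19×218.4074 = 46.5474.

subsidy = $46.55 per unit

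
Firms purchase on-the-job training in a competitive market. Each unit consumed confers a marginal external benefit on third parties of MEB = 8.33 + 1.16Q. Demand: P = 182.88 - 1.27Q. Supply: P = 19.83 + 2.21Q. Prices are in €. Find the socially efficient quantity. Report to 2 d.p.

Social marginal benefit = demand + MEB = 191.21 - 0.11Q.
Set SMB = MC: 191.21 - 0.11Q = 19.83 + 2.21Q → Q* = 73.8707.

Q* = 73.87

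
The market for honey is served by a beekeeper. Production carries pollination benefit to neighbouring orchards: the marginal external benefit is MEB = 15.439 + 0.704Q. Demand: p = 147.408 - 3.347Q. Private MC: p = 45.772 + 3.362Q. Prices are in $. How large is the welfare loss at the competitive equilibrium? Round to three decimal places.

DWL = $56.738

Market equilibrium (private): 45.772 + 3.362Q = 147.408 - 3.347Q → Q_m = 15.1492.
Social marginal cost = private MC − MEB = 30.333 + 2.658Q.
Set SMC = demand: 30.333 + 2.658Q = 147.408 - 3.347Q → Q* = 19.4963.
Between Q* and Q_m the wedge demand − SMC runs linearly from 0 to MEB(Q_m), so the loss is a triangle.
DWL = ½ × 4.3471 × 26.1040 = 56.7383.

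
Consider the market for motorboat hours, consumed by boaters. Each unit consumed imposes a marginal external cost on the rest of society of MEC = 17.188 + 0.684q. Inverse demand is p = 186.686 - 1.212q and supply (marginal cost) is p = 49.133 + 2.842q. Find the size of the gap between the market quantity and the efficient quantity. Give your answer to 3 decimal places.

Market equilibrium (private): 49.133 + 2.842q = 186.686 - 1.212q → q_m = 33.9302.
Social marginal benefit = demand − MEC = 169.498 - 1.896q.
Set SMB = MC: 169.498 - 1.896q = 49.133 + 2.842q → q* = 25.4042.
Gap = |33.9302 − 25.4042| = 8.5260.

8.526 units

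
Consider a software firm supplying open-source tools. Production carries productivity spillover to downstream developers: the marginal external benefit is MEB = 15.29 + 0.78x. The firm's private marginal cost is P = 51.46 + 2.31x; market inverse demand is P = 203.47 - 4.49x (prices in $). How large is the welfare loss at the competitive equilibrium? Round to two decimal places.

Market equilibrium (private): 51.46 + 2.31x = 203.47 - 4.49x → x_m = 22.3544.
Social marginal cost = private MC − MEB = 36.17 + 1.53x.
Set SMC = demand: 36.17 + 1.53x = 203.47 - 4.49x → x* = 27.7907.
Height of the DWL triangle at x_m is demand(x_m) − SMC(x_m) = MEB(x_m) = 32.7264.
DWL = ½ × 5.4363 × 32.7264 = 88.9553.

DWL = $88.96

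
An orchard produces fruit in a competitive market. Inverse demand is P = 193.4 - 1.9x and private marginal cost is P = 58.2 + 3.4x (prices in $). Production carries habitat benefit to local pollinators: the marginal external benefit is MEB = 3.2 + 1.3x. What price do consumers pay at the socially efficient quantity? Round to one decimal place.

Social marginal cost = private MC − MEB = 55.0 + 2.1x.
Set SMC = demand: 55.0 + 2.1x = 193.4 - 1.9x → x* = 34.6000.
Consumer price on the demand curve at x*: 193.4 − 1.9×34.6000 = 127.6600.

P = $127.7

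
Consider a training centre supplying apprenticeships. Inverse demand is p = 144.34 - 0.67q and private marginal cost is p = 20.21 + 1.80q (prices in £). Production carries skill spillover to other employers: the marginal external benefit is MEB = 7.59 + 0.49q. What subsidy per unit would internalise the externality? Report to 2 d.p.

Social marginal cost = private MC − MEB = 12.62 + 1.31q.
Set SMC = demand: 12.62 + 1.31q = 144.34 - 0.67q → q* = 66.5253.
The Pigouvian subsidy equals MEB at q*: 7.59 + 0.49×66.5253 = 40.1874.

subsidy = £40.19 per unit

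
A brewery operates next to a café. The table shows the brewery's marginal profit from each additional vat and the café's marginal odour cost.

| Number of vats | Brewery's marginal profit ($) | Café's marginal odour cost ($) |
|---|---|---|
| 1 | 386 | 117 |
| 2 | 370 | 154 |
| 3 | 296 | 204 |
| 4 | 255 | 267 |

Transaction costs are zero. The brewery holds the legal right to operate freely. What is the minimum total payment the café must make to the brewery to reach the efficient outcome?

Left alone the brewery would choose level 4 (marginal profit stays positive).
Efficient level: k* = 3 (marginal profit ≥ marginal odour cost through 3).
The café must at least cover the brewery's forgone profit from cutting 4→3: 255 = 255.

$255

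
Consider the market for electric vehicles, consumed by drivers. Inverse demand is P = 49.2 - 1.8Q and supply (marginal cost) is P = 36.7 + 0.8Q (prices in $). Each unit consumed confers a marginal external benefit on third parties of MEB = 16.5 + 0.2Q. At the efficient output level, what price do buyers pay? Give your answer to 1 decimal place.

P = $27.5

Social marginal benefit = demand + MEB = 65.7 - 1.6Q.
Set SMB = MC: 65.7 - 1.6Q = 36.7 + 0.8Q → Q* = 12.0833.
Consumer price on the demand curve at Q*: 49.2 − 1.8×12.0833 = 27.4501.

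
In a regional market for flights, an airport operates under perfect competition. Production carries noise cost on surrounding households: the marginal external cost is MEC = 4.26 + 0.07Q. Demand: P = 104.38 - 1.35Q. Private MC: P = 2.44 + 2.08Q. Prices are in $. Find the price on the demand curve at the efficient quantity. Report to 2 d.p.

Social marginal cost = private MC + MEC = 6.70 + 2.15Q.
Set SMC = demand: 6.70 + 2.15Q = 104.38 - 1.35Q → Q* = 27.9086.
Consumer price on the demand curve at Q*: 104.38 − 1.35×27.9086 = 66.7034.

P = $66.70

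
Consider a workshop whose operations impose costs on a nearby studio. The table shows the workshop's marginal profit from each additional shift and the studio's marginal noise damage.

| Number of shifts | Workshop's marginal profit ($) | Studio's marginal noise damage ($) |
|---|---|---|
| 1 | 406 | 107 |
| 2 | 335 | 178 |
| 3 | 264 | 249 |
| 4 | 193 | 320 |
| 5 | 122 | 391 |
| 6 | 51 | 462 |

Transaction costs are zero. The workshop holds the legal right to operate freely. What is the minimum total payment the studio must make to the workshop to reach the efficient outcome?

$366

Left alone the workshop would choose level 6 (marginal profit stays positive).
Efficient level: k* = 3 (marginal profit ≥ marginal noise damage through 3).
The studio must at least cover the workshop's forgone profit from cutting 6→3: 193 + 122 + 51 = 366.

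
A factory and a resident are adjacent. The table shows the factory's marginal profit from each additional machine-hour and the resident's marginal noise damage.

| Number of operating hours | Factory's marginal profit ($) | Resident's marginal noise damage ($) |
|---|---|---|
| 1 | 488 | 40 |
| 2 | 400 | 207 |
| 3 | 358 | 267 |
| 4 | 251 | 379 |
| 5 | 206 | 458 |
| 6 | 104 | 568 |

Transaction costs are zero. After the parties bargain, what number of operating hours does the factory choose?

3

Bargaining reaches the level where marginal profit last exceeds marginal noise damage.
That holds through level 3 (358 ≥ 267) but not at 4 (251 < 379).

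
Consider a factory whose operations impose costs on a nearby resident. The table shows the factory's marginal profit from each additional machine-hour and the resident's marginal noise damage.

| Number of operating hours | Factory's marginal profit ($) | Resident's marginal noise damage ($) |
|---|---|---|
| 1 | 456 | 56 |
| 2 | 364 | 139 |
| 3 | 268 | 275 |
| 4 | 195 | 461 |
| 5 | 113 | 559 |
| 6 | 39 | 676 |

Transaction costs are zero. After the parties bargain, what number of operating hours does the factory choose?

Bargaining reaches the level where marginal profit last exceeds marginal noise damage.
That holds through level 2 (364 ≥ 139) but not at 3 (268 < 275).

2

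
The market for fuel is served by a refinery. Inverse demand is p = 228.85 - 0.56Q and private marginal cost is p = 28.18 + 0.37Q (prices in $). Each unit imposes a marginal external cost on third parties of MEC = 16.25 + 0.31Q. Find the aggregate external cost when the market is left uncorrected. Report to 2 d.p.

Market equilibrium (private): 28.18 + 0.37Q = 228.85 - 0.56Q → Q_m = 215.7742.
Total external cost = ∫₀^{Q_m} (16.25 + 0.31Q) dQ = 16.25×215.7742 + ½×0.31×215.7742² = 10722.8991.

$10722.90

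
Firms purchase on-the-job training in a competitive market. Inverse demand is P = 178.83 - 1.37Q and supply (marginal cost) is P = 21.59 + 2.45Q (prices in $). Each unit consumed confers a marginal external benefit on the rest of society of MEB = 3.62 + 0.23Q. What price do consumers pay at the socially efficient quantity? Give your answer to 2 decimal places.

Social marginal benefit = demand + MEB = 182.45 - 1.14Q.
Set SMB = MC: 182.45 - 1.14Q = 21.59 + 2.45Q → Q* = 44.8078.
Consumer price on the demand curve at Q*: 178.83 − 1.37×44.8078 = 117.4433.

P = $117.44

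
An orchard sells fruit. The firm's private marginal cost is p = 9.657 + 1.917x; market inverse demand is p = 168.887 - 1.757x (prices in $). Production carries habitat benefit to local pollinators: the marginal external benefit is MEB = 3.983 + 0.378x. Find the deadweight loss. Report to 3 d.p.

DWL = $62.917

Market equilibrium (private): 9.657 + 1.917x = 168.887 - 1.757x → x_m = 43.3397.
Social marginal cost = private MC − MEB = 5.674 + 1.539x.
Set SMC = demand: 5.674 + 1.539x = 168.887 - 1.757x → x* = 49.5185.
The welfare-loss triangle has base |x_m − x*| and height MEB(x_m) (the vertical gap between SMC and demand is zero at x* and MEB at x_m).
DWL = ½ × 6.1788 × 20.3654 = 62.9169.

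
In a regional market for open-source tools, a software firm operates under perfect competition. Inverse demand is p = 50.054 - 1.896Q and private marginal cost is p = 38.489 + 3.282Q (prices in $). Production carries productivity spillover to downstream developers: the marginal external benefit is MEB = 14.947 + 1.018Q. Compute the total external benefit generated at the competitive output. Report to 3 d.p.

$35.923

Market equilibrium (private): 38.489 + 3.282Q = 50.054 - 1.896Q → Q_m = 2.2335.
Total external benefit = ∫₀^{Q_m} (14.947 + 1.018Q) dQ = 14.947×2.2335 + ½×1.018×2.2335² = 35.9233.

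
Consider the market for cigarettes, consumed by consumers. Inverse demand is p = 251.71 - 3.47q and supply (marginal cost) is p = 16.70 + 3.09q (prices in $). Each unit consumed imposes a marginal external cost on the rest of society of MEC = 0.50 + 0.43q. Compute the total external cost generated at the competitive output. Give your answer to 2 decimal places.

$293.85

Market equilibrium (private): 16.70 + 3.09q = 251.71 - 3.47q → q_m = 35.8247.
Total external cost = ∫₀^{q_m} (0.50 + 0.43q) dq = 0.50×35.8247 + ½×0.43×35.8247² = 293.8453.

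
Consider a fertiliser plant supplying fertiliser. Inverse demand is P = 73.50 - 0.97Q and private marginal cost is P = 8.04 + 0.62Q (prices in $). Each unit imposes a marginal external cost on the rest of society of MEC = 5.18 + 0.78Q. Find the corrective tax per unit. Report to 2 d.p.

Social marginal cost = private MC + MEC = 13.22 + 1.40Q.
Set SMC = demand: 13.22 + 1.40Q = 73.50 - 0.97Q → Q* = 25.4346.
The Pigouvian tax equals MEC at Q*: 5.18 + 0.78×25.4346 = 25.0190.

tax = $25.02 per unit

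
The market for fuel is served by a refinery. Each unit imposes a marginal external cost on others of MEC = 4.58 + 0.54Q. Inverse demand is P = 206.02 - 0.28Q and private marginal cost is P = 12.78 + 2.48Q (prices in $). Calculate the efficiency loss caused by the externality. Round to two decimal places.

Market equilibrium (private): 12.78 + 2.48Q = 206.02 - 0.28Q → Q_m = 70.0145.
Social marginal cost = private MC + MEC = 17.36 + 3.02Q.
Set SMC = demand: 17.36 + 3.02Q = 206.02 - 0.28Q → Q* = 57.1697.
The welfare-loss triangle has base |Q_m − Q*| and height MEC(Q_m) (the vertical gap between SMC and demand is zero at Q* and MEC at Q_m).
DWL = ½ × 12.8448 × 42.3878 = 272.2314.

DWL = $272.23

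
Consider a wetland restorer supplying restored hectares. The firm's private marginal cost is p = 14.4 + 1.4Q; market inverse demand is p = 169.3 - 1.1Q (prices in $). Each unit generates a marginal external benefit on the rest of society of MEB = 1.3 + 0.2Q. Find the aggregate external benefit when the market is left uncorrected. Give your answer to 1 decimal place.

$464.5

Market equilibrium (private): 14.4 + 1.4Q = 169.3 - 1.1Q → Q_m = 61.9600.
Total external benefit = ∫₀^{Q_m} (1.3 + 0.2Q) dQ = 1.3×61.9600 + ½×0.2×61.9600² = 464.4522.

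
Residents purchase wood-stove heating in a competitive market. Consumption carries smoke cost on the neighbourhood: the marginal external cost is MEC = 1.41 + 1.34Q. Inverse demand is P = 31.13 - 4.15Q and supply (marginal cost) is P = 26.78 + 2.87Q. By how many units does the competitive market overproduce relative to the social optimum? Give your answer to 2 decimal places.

Market equilibrium (private): 26.78 + 2.87Q = 31.13 - 4.15Q → Q_m = 0.6197.
Social marginal benefit = demand − MEC = 29.72 - 5.49Q.
Set SMB = MC: 29.72 - 5.49Q = 26.78 + 2.87Q → Q* = 0.3517.
Gap = |0.6197 − 0.3517| = 0.2680.

0.27 units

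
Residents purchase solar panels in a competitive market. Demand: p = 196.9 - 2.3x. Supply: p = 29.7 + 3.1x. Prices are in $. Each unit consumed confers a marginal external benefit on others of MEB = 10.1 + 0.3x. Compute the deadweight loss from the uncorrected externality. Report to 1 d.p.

Market equilibrium (private): 29.7 + 3.1x = 196.9 - 2.3x → x_m = 30.9630.
Social marginal benefit = demand + MEB = 207.0 - 2.0x.
Set SMB = MC: 207.0 - 2.0x = 29.7 + 3.1x → x* = 34.7647.
The loss is the area between SMB and MC from x* to x_m; with linear curves that's a triangle of height MEB(x_m).
DWL = ½ × 3.8017 × 19.3889 = 36.8554.

DWL = $36.9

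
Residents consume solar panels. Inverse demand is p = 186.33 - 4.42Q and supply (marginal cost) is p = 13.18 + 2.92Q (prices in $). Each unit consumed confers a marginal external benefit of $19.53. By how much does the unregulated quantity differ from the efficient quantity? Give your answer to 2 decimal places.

2.66 units

Market equilibrium (private): 13.18 + 2.92Q = 186.33 - 4.42Q → Q_m = 23.5899.
Social marginal benefit = demand + MEB = 205.86 - 4.42Q.
Set SMB = MC: 205.86 - 4.42Q = 13.18 + 2.92Q → Q* = 26.2507.
Gap = |23.5899 − 26.2507| = 2.6608.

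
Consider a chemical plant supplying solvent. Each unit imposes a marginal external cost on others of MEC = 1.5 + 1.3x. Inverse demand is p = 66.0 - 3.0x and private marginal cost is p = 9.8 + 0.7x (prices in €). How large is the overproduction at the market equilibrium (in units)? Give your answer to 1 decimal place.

4.2 units

Market equilibrium (private): 9.8 + 0.7x = 66.0 - 3.0x → x_m = 15.1892.
Social marginal cost = private MC + MEC = 11.3 + 2.0x.
Set SMC = demand: 11.3 + 2.0x = 66.0 - 3.0x → x* = 10.9400.
Gap = |15.1892 − 10.9400| = 4.2492.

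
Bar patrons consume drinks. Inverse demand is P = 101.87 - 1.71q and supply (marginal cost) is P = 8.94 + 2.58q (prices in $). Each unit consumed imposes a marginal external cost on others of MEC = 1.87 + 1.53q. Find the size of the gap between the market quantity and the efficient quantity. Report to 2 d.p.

Market equilibrium (private): 8.94 + 2.58q = 101.87 - 1.71q → q_m = 21.6620.
Social marginal benefit = demand − MEC = 100.00 - 3.24q.
Set SMB = MC: 100.00 - 3.24q = 8.94 + 2.58q → q* = 15.6460.
Gap = |21.6620 − 15.6460| = 6.0160.

6.02 units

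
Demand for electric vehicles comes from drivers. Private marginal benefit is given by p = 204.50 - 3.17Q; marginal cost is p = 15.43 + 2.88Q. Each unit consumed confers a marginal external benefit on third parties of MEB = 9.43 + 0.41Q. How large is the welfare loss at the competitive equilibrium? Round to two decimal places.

Market equilibrium (private): 15.43 + 2.88Q = 204.50 - 3.17Q → Q_m = 31.2512.
Social marginal benefit = demand + MEB = 213.93 - 2.76Q.
Set SMB = MC: 213.93 - 2.76Q = 15.43 + 2.88Q → Q* = 35.1950.
The loss is the area between SMB and MC from Q* to Q_m; with linear curves that's a triangle of height MEB(Q_m).
DWL = ½ × 3.9438 × 22.2430 = 43.8610.

DWL = 43.86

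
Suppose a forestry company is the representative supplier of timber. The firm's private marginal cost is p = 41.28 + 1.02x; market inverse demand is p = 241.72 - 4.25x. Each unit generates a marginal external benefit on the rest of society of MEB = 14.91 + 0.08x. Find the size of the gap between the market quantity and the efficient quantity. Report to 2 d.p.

Market equilibrium (private): 41.28 + 1.02x = 241.72 - 4.25x → x_m = 38.0342.
Social marginal cost = private MC − MEB = 26.37 + 0.94x.
Set SMC = demand: 26.37 + 0.94x = 241.72 - 4.25x → x* = 41.4933.
Gap = |38.0342 − 41.4933| = 3.4591.

3.46 units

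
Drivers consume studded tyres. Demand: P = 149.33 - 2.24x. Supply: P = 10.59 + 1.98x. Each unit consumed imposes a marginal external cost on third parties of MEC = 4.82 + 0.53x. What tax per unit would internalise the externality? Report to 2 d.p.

tax = 19.76 per unit

Social marginal benefit = demand − MEC = 144.51 - 2.77x.
Set SMB = MC: 144.51 - 2.77x = 10.59 + 1.98x → x* = 28.1937.
The Pigouvian tax equals MEC at x*: 4.82 + 0.53×28.1937 = 19.7627.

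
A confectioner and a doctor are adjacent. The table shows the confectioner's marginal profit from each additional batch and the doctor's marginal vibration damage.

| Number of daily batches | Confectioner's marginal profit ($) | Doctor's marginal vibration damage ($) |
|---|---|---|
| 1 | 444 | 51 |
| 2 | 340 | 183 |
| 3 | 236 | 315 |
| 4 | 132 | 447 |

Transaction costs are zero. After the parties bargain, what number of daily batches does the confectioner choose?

Bargaining reaches the level where marginal profit last exceeds marginal vibration damage.
That holds through level 2 (340 ≥ 183) but not at 3 (236 < 315).

2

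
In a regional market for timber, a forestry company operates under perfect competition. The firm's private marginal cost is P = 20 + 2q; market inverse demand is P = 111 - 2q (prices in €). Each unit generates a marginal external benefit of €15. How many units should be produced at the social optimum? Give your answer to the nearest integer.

Social marginal cost = private MC − MEB = 5 + 2q.
Set SMC = demand: 5 + 2q = 111 - 2q → q* = 26.5000.

q* = 27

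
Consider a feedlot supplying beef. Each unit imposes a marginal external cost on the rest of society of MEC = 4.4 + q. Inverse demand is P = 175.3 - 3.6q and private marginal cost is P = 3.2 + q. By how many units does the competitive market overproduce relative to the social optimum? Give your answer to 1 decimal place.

Market equilibrium (private): 3.2 + q = 175.3 - 3.6q → q_m = 37.4130.
Social marginal cost = private MC + MEC = 7.6 + 2.0q.
Set SMC = demand: 7.6 + 2.0q = 175.3 - 3.6q → q* = 29.9464.
Gap = |37.4130 − 29.9464| = 7.4666.

7.5 units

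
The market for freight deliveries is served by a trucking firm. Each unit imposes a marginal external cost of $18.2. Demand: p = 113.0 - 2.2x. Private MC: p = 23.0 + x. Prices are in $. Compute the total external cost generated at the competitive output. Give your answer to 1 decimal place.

$511.9

Market equilibrium (private): 23.0 + x = 113.0 - 2.2x → x_m = 28.1250.
Total external cost = MEC × x_m = 18.2 × 28.1250 = 511.8750.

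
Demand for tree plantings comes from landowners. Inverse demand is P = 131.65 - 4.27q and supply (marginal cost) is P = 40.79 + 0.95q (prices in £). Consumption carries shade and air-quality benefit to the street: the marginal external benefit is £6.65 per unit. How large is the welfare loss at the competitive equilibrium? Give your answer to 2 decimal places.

Market equilibrium (private): 40.79 + 0.95q = 131.65 - 4.27q → q_m = 17.4061.
Social marginal benefit = demand + MEB = 138.30 - 4.27q.
Set SMB = MC: 138.30 - 4.27q = 40.79 + 0.95q → q* = 18.6801.
The loss is the area between SMB and MC from q* to q_m; with linear curves that's a triangle of height MEB(q_m).
DWL = ½ × 1.2740 × 6.6500 = 4.2361.

DWL = £4.24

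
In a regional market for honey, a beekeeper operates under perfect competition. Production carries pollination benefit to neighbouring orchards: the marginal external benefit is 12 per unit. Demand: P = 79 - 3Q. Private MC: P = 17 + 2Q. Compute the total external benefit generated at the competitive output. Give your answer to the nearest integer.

Market equilibrium (private): 17 + 2Q = 79 - 3Q → Q_m = 12.4000.
Total external benefit = MEB × Q_m = 12 × 12.4000 = 148.8000.

149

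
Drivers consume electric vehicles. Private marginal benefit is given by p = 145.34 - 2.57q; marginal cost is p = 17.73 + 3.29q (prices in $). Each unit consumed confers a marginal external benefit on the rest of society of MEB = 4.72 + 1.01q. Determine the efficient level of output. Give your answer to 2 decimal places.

q* = 27.28

Social marginal benefit = demand + MEB = 150.06 - 1.56q.
Set SMB = MC: 150.06 - 1.56q = 17.73 + 3.29q → q* = 27.2845.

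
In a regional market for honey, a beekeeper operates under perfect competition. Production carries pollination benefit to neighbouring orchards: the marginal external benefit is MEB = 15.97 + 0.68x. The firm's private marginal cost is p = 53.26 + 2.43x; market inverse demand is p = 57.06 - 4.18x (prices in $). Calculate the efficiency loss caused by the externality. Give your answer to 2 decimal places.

Market equilibrium (private): 53.26 + 2.43x = 57.06 - 4.18x → x_m = 0.5749.
Social marginal cost = private MC − MEB = 37.29 + 1.75x.
Set SMC = demand: 37.29 + 1.75x = 57.06 - 4.18x → x* = 3.3339.
The welfare-loss triangle has base |x_m − x*| and height MEB(x_m) (the vertical gap between SMC and demand is zero at x* and MEB at x_m).
DWL = ½ × 2.7590 × 16.3609 = 22.5699.

DWL = $22.57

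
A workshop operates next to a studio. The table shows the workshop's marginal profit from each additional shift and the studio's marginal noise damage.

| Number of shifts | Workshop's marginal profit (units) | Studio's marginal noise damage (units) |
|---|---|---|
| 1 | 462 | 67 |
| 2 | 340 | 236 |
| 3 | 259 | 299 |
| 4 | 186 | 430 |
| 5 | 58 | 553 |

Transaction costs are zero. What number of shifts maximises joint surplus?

2

Bargaining reaches the level where marginal profit last exceeds marginal noise damage.
That holds through level 2 (340 ≥ 236) but not at 3 (259 < 299).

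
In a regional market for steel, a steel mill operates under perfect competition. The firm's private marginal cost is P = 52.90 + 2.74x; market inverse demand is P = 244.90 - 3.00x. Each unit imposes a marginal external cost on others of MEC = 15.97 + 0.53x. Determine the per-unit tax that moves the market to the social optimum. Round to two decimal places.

tax = 30.85 per unit

Social marginal cost = private MC + MEC = 68.87 + 3.27x.
Set SMC = demand: 68.87 + 3.27x = 244.90 - 3.00x → x* = 28.0750.
The Pigouvian tax equals MEC at x*: 15.97 + 0.53×28.0750 = 30.8498.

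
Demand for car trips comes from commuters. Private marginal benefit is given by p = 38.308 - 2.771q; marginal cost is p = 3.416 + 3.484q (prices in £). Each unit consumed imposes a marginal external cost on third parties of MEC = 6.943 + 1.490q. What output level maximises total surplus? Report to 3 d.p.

Social marginal benefit = demand − MEC = 31.365 - 4.261q.
Set SMB = MC: 31.365 - 4.261q = 3.416 + 3.484q → q* = 3.6087.

q* = 3.609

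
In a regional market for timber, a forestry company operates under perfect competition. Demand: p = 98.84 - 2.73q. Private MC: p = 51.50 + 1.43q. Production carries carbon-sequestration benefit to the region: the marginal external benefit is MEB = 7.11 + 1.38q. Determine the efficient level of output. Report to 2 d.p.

q* = 19.59

Social marginal cost = private MC − MEB = 44.39 + 0.05q.
Set SMC = demand: 44.39 + 0.05q = 98.84 - 2.73q → q* = 19.5863.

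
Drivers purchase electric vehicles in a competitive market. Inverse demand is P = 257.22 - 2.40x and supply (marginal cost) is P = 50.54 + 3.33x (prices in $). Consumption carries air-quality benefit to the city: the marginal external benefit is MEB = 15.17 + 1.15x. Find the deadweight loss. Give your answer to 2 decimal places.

Market equilibrium (private): 50.54 + 3.33x = 257.22 - 2.40x → x_m = 36.0698.
Social marginal benefit = demand + MEB = 272.39 - 1.25x.
Set SMB = MC: 272.39 - 1.25x = 50.54 + 3.33x → x* = 48.4389.
The welfare-loss triangle has base |x_m − x*| and height MEB(x_m) (the vertical gap between SMB and MC is zero at x* and MEB at x_m).
DWL = ½ × 12.3691 × 56.6503 = 350.3566.

DWL = $350.36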